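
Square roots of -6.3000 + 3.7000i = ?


|z| = sqrt(39.69+13.69) = 7.3062
sqrt((|z|+a)/2) = sqrt((7.3062+(-6.3))/2) = sqrt(0.5031) = 0.7093
sqrt((|z|-a)/2) = sqrt((7.3062-(-6.3))/2) = sqrt(6.8031) = 2.6083

±(0.7093 + 2.6083i) i.e. 0.7093 + 2.6083i and -0.7093 - 2.6083i


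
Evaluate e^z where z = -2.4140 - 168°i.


e^-2.4140 = 0.0895
cos(-168°) = -0.9781
sin(-168°) = -0.2079
Real = 0.0895*(-0.9781) = -0.0875
Imag = 0.0895*(-0.2079) = -0.0186

-0.0875 - 0.0186i


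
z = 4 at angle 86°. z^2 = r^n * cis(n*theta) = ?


r^2 = 4^2 = 16
n*theta = 2*86° = 172° = 172° (mod 360)
a = 16*cos(172°) = -15.8443
b = 16*sin(172°) = 2.2268

16 cis(172°) = -15.8443 + 2.2268i


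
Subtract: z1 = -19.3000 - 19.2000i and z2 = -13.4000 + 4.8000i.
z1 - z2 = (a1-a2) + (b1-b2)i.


Real: -19.3 + 13.4 = -5.9
Imag: -19.2 - 4.8 = -24

-5.9000 - 24.0000i


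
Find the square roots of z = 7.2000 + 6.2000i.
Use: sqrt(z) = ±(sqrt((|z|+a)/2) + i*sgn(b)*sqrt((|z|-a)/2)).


|z| = sqrt(51.84+38.44) = 9.5016
sqrt((|z|+a)/2) = sqrt((9.5016+7.2)/2) = sqrt(8.3508) = 2.8898
sqrt((|z|-a)/2) = sqrt((9.5016-7.2)/2) = sqrt(1.1508) = 1.0727

±(2.8898 + 1.0727i) i.e. 2.8898 + 1.0727i and -2.8898 - 1.0727i


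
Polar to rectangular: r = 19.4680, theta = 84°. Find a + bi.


a = 19.4680*cos(84°) = 19.4680*0.10453 = 2.0350
b = 19.4680*sin(84°) = 19.4680*0.994522 = 19.3614

2.0350 + 19.3614i


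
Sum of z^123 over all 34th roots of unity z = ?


The roots are w_k = w^k with w = e^(2*pi*i/34), and (w^k)^123 = (w^123)^k.
So S = 1 + u + u^2 + ... + u^(33) with u = w^123.
123 = 3*34 + 21, so 123 is not a multiple of 34: u = (w^34)^3 * w^21 = w^21 ≠ 1 (w is a primitive 34th root), while u^34 = (w^34)^123 = 1.
Geometric series: S = (1 - u^34)/(1 - u) = (1 - 1)/(1 - u) = 0

S = 0


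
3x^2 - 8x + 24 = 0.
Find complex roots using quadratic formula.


disc = (-8)^2 - 4*3*24 = 64 - 288 = -224
sqrt(|disc|) = sqrt(224) = 14.9666
Real part = 8/(2*3) = 1.3333
Imag part = 14.9666/(2*3) = 2.4944

1.3333 ± 2.4944i


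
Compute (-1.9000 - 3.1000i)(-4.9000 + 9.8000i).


Real = -1.9*(-4.9) - (-3.1)*9.8 = 9.31 - (-30.38) = 39.69
Imag = -1.9*9.8 - (4.9)*(-3.1) = -18.62 + 15.19 = -3.43

39.6900 - 3.4300i


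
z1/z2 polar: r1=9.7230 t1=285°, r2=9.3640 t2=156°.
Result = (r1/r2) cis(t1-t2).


r = 9.7230 / 9.3640 = 1.0383
theta = 285° - 156° = 129° = 129° (mod 360)

1.0383 cis(129°)


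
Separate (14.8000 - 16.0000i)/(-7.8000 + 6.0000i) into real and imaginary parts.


Multiply by conjugate: (14.8000 - 16.0000i)(-7.8000 - 6.0000i) / ((-7.8)^2 + 6^2)
Numerator real = 14.8*(-7.8) - (16)*6 = -211.44
Numerator imag = -16*(-7.8) - 14.8*6 = 36
Denominator = 96.84
Re(z) = -211.44/96.84 = -2.1834
Im(z) = 36/96.84 = 0.3717

Re(z) = -2.1834, Im(z) = 0.3717


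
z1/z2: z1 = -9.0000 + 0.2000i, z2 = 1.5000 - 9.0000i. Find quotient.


Conjugate of z2 = 1.5000 + 9.0000i
Numerator: (-9.0000 + 0.2000i)(1.5000 + 9.0000i) = -15.3000 - 80.7000i
Denominator: 1.5^2 + (-9)^2 = 83.25
Result = (-15.3000 - 80.7000i)/83.25

-0.1838 - 0.9694i


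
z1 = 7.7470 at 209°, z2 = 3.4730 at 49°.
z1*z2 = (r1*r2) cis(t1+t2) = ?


r = 7.7470 * 3.4730 = 26.9053
theta = 209° + 49° = 258° = 258° (mod 360)

26.9053 cis(258°)


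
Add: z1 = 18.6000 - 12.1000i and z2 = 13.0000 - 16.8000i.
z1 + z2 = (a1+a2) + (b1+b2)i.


Real: 18.6 + 13 = 31.6
Imag: -12.1 - 16.8 = -28.9

31.6000 - 28.9000i


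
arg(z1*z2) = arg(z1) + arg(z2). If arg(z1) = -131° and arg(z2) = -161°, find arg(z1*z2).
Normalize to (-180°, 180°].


arg(z1*z2) = -131° - 161° = -292°
Normalized to (-180°, 180°]: 68°

68°


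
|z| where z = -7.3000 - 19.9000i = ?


|z| = sqrt((-7.3)^2 + (-19.9)^2) = sqrt(53.29 + 396.01) = sqrt(449.3) = 21.1967

|z| = 21.1967


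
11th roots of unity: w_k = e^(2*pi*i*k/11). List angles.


The 11th roots of unity are cis(360k/11°) for k=0..10
Angle step = 360/11 = 32.7273°
Primitive root: cis(32.7273°)
Primitive root = 0.8413 + 0.5406i

11 roots at angles: 0°, 32.7273°, 65.4545°, 98.1818°, 130.9091°, 163.6364°, 196.3636°, 229.0909°, 261.8182°, 294.5455°, 327.2727°


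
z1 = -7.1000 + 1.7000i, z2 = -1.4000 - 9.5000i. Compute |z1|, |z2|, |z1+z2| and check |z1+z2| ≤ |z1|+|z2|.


|z1| = sqrt((-7.1)^2 + 1.7^2) = sqrt(53.3) = 7.3007
|z2| = sqrt((-1.4)^2 + (-9.5)^2) = sqrt(92.21) = 9.6026
z1+z2 = -8.5000 - 7.8000i
|z1+z2| = sqrt(133.09) = 11.5365
|z1|+|z2| = 7.3007 + 9.6026 = 16.9033

|z1+z2| = 11.5365 ≤ |z1|+|z2| = 16.9033 (verified)


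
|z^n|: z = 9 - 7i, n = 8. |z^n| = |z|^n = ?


|z| = sqrt(81+49) = sqrt(130) = 11.4018
|z^8| = |z|^8 = (sqrt(130))^8 = 130^4 = 285610000

|z^8| = 285610000


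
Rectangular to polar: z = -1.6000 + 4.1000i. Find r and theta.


r = sqrt(2.56+16.81) = sqrt(19.37) = 4.4011
theta = atan2(4.1, -1.6) = 111.3179 degrees

r = 4.4011, theta = 111.3179 degrees


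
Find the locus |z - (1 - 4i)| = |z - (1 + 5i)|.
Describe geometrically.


Equal distances means the locus is the perpendicular bisector of z1 and z2.
Midpoint = ((1+1)/2, (-4+5)/2) = (1.0000, 0.5000)

Perpendicular bisector through (1.0000, 0.5000)


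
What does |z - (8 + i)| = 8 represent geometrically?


|z - z0| = r is a circle with center z0 and radius r.
Center = (8, 1), radius = 8

Circle with center (8, 1) and radius 8


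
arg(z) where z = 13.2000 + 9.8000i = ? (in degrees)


Re = 13.2, Im = 9.8
arg = atan2(9.8, 13.2) = 36.5911 degrees

arg(z) = 36.5911 degrees


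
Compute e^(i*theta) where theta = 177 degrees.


cos(177°) = -0.9986
sin(177°) = 0.0523

e^(i*177°) = -0.9986 + 0.0523i


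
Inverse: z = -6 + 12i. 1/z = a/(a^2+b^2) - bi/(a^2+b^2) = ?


|z|^2 = 36+144 = 180
1/z = (-6 - 12i)/180

1/z = -0.0333 - 0.0667i


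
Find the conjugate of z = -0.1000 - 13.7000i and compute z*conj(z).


z_bar = -0.1000 + 13.7000i
z*z_bar = (-0.1)^2 + (-13.7)^2 = 0.01 + 187.69 = 187.7

z_bar = -0.1000 + 13.7000i, z*z_bar = 187.7


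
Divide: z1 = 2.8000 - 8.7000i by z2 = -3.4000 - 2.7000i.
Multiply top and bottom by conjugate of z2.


Conjugate of z2 = -3.4000 + 2.7000i
Numerator: (2.8000 - 8.7000i)(-3.4000 + 2.7000i) = 13.9700 + 37.1400i
Denominator: (-3.4)^2 + (-2.7)^2 = 18.85
Result = (13.9700 + 37.1400i)/18.85

0.7411 + 1.9703i


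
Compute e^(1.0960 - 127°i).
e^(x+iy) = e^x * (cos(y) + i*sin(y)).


e^1.0960 = 2.9922
cos(-127°) = -0.6018
sin(-127°) = -0.79864
Real = 2.9922*(-0.6018) = -1.8007
Imag = 2.9922*(-0.79864) = -2.3897

-1.8007 - 2.3897i


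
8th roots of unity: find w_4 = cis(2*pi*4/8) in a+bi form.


Angle = 360*4/8 = 180°
a = cos(180°) = -1.0000
b = sin(180°) = 0

-1.0000 + 0i


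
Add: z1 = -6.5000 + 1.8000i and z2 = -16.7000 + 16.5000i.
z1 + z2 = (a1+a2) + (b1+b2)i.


Real: -6.5 - 16.7 = -23.2
Imag: 1.8 + 16.5 = 18.3

-23.2000 + 18.3000i


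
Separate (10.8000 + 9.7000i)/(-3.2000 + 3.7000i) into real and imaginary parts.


Multiply by conjugate: (10.8000 + 9.7000i)(-3.2000 - 3.7000i) / ((-3.2)^2 + 3.7^2)
Numerator real = 10.8*(-3.2) + 9.7*3.7 = 1.33
Numerator imag = 9.7*(-3.2) - 10.8*3.7 = -71
Denominator = 23.93
Re(z) = 1.33/23.93 = 0.0556
Im(z) = -71/23.93 = -2.9670

Re(z) = 0.0556, Im(z) = -2.9670


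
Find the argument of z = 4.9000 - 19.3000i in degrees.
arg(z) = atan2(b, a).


Re = 4.9, Im = -19.3
arg = atan2(-19.3, 4.9) = -75.7544 degrees

arg(z) = -75.7544 degrees


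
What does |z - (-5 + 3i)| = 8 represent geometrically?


|z - z0| = r is a circle with center z0 and radius r.
Center = (-5, 3), radius = 8

Circle with center (-5, 3) and radius 8


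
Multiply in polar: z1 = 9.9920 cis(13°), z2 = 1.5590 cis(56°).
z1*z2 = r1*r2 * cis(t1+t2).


r = 9.9920 * 1.5590 = 15.5775
theta = 13° + 56° = 69° = 69° (mod 360)

15.5775 cis(69°)


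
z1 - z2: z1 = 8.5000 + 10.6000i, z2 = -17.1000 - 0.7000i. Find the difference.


Real: 8.5 + 17.1 = 25.6
Imag: 10.6 + 0.7 = 11.3

25.6000 + 11.3000i


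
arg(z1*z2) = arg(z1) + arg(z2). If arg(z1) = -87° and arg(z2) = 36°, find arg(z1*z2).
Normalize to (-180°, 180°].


arg(z1*z2) = -87° + 36° = -51°
Normalized to (-180°, 180°]: -51°

-51°


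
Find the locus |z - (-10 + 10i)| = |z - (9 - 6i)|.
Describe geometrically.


Equal distances means the locus is the perpendicular bisector of z1 and z2.
Midpoint = ((-10+9)/2, (10+(-6))/2) = (-0.5000, 2.0000)

Perpendicular bisector through (-0.5000, 2.0000)


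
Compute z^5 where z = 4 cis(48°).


r^5 = 4^5 = 1024
n*theta = 5*48° = 240° = 240° (mod 360)
a = 1024*cos(240°) = -512.0000
b = 1024*sin(240°) = -886.8100

1024 cis(240°) = -512.0000 - 886.8100i


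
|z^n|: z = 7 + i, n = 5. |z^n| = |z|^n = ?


|z| = sqrt(49+1) = sqrt(50) = 7.0711
|z^5| = |z|^5 = (sqrt(50))^5 = 50^2 * sqrt(50) = 2500*sqrt(50)

|z^5| = 2500*sqrt(50) ≈ 17677.6695


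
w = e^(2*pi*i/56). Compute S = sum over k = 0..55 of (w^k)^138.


The roots are w_k = w^k with w = e^(2*pi*i/56), and (w^k)^138 = (w^138)^k.
So S = 1 + u + u^2 + ... + u^(55) with u = w^138.
138 = 2*56 + 26, so 138 is not a multiple of 56: u = (w^56)^2 * w^26 = w^26 ≠ 1 (w is a primitive 56th root), while u^56 = (w^56)^138 = 1.
Geometric series: S = (1 - u^56)/(1 - u) = (1 - 1)/(1 - u) = 0

S = 0


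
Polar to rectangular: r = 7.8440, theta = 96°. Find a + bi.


a = 7.8440*cos(96°) = 7.8440*(-0.10453) = -0.8199
b = 7.8440*sin(96°) = 7.8440*0.99452 = 7.8010

-0.8199 + 7.8010i


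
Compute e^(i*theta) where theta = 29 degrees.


cos(29°) = 0.8746
sin(29°) = 0.4848

e^(i*29°) = 0.8746 + 0.4848i


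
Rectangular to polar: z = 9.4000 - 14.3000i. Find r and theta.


r = sqrt(88.36+204.49) = sqrt(292.85) = 17.1129
theta = atan2(-14.3, 9.4) = -56.6814 degrees

r = 17.1129, theta = -56.6814 degrees


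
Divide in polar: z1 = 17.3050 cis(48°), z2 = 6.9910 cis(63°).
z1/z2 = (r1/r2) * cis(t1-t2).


r = 17.3050 / 6.9910 = 2.4753
theta = 48° - 63° = -15° = 345° (mod 360)

2.4753 cis(345°)


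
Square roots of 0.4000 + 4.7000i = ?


|z| = sqrt(0.16+22.09) = 4.7170
sqrt((|z|+a)/2) = sqrt((4.7170+0.4)/2) = sqrt(2.5585) = 1.5995
sqrt((|z|-a)/2) = sqrt((4.7170-0.4)/2) = sqrt(2.1585) = 1.4692

±(1.5995 + 1.4692i) i.e. 1.5995 + 1.4692i and -1.5995 - 1.4692i


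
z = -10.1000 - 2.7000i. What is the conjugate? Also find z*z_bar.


z_bar = -10.1000 + 2.7000i
z*z_bar = (-10.1)^2 + (-2.7)^2 = 102.01 + 7.29 = 109.3

z_bar = -10.1000 + 2.7000i, z*z_bar = 109.3


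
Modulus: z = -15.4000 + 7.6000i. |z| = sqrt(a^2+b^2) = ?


|z| = sqrt((-15.4)^2 + 7.6^2) = sqrt(237.16 + 57.76) = sqrt(294.92) = 17.1732

|z| = 17.1732


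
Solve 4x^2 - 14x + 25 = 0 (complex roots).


disc = (-14)^2 - 4*4*25 = 196 - 400 = -204
sqrt(|disc|) = sqrt(204) = 14.2829
Real part = 14/(2*4) = 1.7500
Imag part = 14.2829/(2*4) = 1.7854

1.7500 ± 1.7854i


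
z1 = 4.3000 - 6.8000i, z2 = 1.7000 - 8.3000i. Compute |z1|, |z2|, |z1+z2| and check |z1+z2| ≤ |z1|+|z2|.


|z1| = sqrt(4.3^2 + (-6.8)^2) = sqrt(64.73) = 8.0455
|z2| = sqrt(1.7^2 + (-8.3)^2) = sqrt(71.78) = 8.4723
z1+z2 = 6.0000 - 15.1000i
|z1+z2| = sqrt(264.01) = 16.2484
|z1|+|z2| = 8.0455 + 8.4723 = 16.5178

|z1+z2| = 16.2484 ≤ |z1|+|z2| = 16.5178 (verified)


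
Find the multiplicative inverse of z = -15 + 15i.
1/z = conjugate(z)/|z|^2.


|z|^2 = 225+225 = 450
1/z = (-15 - 15i)/450

1/z = -0.0333 - 0.0333i


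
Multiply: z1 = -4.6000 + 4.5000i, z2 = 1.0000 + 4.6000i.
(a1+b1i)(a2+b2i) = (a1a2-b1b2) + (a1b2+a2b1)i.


Real = -4.6*1 - 4.5*4.6 = -4.6 - 20.7 = -25.3
Imag = -4.6*4.6 + 1*4.5 = -21.16 + 4.5 = -16.66

-25.3000 - 16.6600i


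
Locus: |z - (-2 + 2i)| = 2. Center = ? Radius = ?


|z - z0| = r is a circle with center z0 and radius r.
Center = (-2, 2), radius = 2

Circle with center (-2, 2) and radius 2


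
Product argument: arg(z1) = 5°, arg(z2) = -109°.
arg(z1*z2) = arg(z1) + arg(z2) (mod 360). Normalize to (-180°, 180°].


arg(z1*z2) = 5° - 109° = -104°
Normalized to (-180°, 180°]: -104°

-104°


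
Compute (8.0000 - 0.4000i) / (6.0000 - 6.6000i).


Conjugate of z2 = 6.0000 + 6.6000i
Numerator: (8.0000 - 0.4000i)(6.0000 + 6.6000i) = 50.6400 + 50.4000i
Denominator: 6^2 + (-6.6)^2 = 79.56
Result = (50.6400 + 50.4000i)/79.56

0.6365 + 0.6335i


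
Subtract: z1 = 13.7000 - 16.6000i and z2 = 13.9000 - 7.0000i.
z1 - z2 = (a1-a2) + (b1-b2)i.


Real: 13.7 - 13.9 = -0.2
Imag: -16.6 + 7 = -9.6

-0.2000 - 9.6000i


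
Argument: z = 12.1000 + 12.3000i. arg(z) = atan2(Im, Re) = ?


Re = 12.1, Im = 12.3
arg = atan2(12.3, 12.1) = 45.4696 degrees

arg(z) = 45.4696 degrees


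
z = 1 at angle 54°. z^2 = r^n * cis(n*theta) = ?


r^2 = 1^2 = 1
n*theta = 2*54° = 108° = 108° (mod 360)
a = 1*cos(108°) = -0.3090
b = 1*sin(108°) = 0.9511

1 cis(108°) = -0.3090 + 0.9511i


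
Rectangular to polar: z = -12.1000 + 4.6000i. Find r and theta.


r = sqrt(146.41+21.16) = sqrt(167.57) = 12.9449
theta = atan2(4.6, -12.1) = 159.1849 degrees

r = 12.9449, theta = 159.1849 degrees


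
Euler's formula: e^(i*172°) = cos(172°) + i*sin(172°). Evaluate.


cos(172°) = -0.9903
sin(172°) = 0.1392

e^(i*172°) = -0.9903 + 0.1392i


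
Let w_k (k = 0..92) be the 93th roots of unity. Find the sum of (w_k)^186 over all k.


The roots are w_k = w^k with w = e^(2*pi*i/93), and (w^k)^186 = (w^186)^k.
So S = 1 + u + u^2 + ... + u^(92) with u = w^186.
186 = 2*93 + 0, so 186 is a multiple of 93 and u = (w^93)^2 = 1.
Every one of the 93 terms equals 1: S = 93

S = 93


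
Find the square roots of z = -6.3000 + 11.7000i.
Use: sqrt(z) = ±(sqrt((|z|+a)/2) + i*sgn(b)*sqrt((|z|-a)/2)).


|z| = sqrt(39.69+136.89) = 13.2883
sqrt((|z|+a)/2) = sqrt((13.2883+(-6.3))/2) = sqrt(3.4942) = 1.8693
sqrt((|z|-a)/2) = sqrt((13.2883-(-6.3))/2) = sqrt(9.7942) = 3.1296

±(1.8693 + 3.1296i) i.e. 1.8693 + 3.1296i and -1.8693 - 3.1296i


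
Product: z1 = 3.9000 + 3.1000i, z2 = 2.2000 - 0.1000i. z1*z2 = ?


Real = 3.9*2.2 - 3.1*(-0.1) = 8.58 - (-0.31) = 8.89
Imag = 3.9*(-0.1) + 2.2*3.1 = -0.39 + 6.82 = 6.43

8.8900 + 6.4300i


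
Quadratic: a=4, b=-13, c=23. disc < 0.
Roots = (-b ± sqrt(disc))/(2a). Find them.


disc = (-13)^2 - 4*4*23 = 169 - 368 = -199
sqrt(|disc|) = sqrt(199) = 14.1067
Real part = 13/(2*4) = 1.6250
Imag part = 14.1067/(2*4) = 1.7633

1.6250 ± 1.7633i


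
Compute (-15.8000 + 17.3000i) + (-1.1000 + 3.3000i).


Real: -15.8 - 1.1 = -16.9
Imag: 17.3 + 3.3 = 20.6

-16.9000 + 20.6000i


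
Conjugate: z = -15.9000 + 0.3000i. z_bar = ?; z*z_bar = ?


z_bar = -15.9000 - 0.3000i
z*z_bar = (-15.9)^2 + 0.3^2 = 252.81 + 0.09 = 252.9

z_bar = -15.9000 - 0.3000i, z*z_bar = 252.9


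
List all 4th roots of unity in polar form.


The 4th roots of unity are cis(360k/4°) for k=0..3
Angle step = 360/4 = 90°
Primitive root: cis(90°)
Primitive root = 0 + 1.0000i

4 roots at angles: 0°, 90°, 180°, 270°


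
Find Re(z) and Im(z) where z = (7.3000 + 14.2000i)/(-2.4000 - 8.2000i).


Multiply by conjugate: (7.3000 + 14.2000i)(-2.4000 + 8.2000i) / ((-2.4)^2 + (-8.2)^2)
Numerator real = 7.3*(-2.4) + 14.2*(-8.2) = -133.96
Numerator imag = 14.2*(-2.4) - 7.3*(-8.2) = 25.78
Denominator = 73
Re(z) = -133.96/73 = -1.8351
Im(z) = 25.78/73 = 0.3532

Re(z) = -1.8351, Im(z) = 0.3532


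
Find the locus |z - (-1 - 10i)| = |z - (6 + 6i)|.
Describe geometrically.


Equal distances means the locus is the perpendicular bisector of z1 and z2.
Midpoint = ((-1+6)/2, (-10+6)/2) = (2.5000, -2.0000)

Perpendicular bisector through (2.5000, -2.0000)


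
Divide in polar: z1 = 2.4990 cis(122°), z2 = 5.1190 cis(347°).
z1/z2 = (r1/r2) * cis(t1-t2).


r = 2.4990 / 5.1190 = 0.4882
theta = 122° - 347° = -225° = 135° (mod 360)

0.4882 cis(135°)


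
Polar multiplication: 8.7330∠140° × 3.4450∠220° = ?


r = 8.7330 * 3.4450 = 30.0852
theta = 140° + 220° = 360° = 0° (mod 360)

30.0852 cis(0°)


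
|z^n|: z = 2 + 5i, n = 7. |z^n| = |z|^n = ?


|z| = sqrt(4+25) = sqrt(29) = 5.3852
|z^7| = |z|^7 = (sqrt(29))^7 = 29^3 * sqrt(29) = 24389*sqrt(29)

|z^7| = 24389*sqrt(29) ≈ 131338.7845


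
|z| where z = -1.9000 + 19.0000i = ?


|z| = sqrt((-1.9)^2 + 19^2) = sqrt(3.61 + 361) = sqrt(364.61) = 19.0948

|z| = 19.0948


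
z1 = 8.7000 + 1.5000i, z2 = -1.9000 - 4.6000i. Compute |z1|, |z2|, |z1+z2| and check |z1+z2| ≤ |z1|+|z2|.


|z1| = sqrt(8.7^2 + 1.5^2) = sqrt(77.94) = 8.8284
|z2| = sqrt((-1.9)^2 + (-4.6)^2) = sqrt(24.77) = 4.9769
z1+z2 = 6.8000 - 3.1000i
|z1+z2| = sqrt(55.85) = 7.4733
|z1|+|z2| = 8.8284 + 4.9769 = 13.8053

|z1+z2| = 7.4733 ≤ |z1|+|z2| = 13.8053 (verified)


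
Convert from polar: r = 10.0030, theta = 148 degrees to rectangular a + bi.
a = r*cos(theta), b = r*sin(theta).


a = 10.0030*cos(148°) = 10.0030*(-0.84805) = -8.4830
b = 10.0030*sin(148°) = 10.0030*0.52992 = 5.3008

-8.4830 + 5.3008i


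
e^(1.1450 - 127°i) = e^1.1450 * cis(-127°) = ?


e^1.1450 = 3.14244
cos(-127°) = -0.60182
sin(-127°) = -0.79864
Real = 3.14244*(-0.60182) = -1.8912
Imag = 3.14244*(-0.79864) = -2.5097

-1.8912 - 2.5097i


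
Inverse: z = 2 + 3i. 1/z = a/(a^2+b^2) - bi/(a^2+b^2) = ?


|z|^2 = 4+9 = 13
1/z = (2 - 3i)/13

1/z = 0.1538 - 0.2308i


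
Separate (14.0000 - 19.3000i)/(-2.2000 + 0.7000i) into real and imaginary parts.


Multiply by conjugate: (14.0000 - 19.3000i)(-2.2000 - 0.7000i) / ((-2.2)^2 + 0.7^2)
Numerator real = 14*(-2.2) - (19.3)*0.7 = -44.31
Numerator imag = -19.3*(-2.2) - 14*0.7 = 32.66
Denominator = 5.33
Re(z) = -44.31/5.33 = -8.3133
Im(z) = 32.66/5.33 = 6.1276

Re(z) = -8.3133, Im(z) = 6.1276


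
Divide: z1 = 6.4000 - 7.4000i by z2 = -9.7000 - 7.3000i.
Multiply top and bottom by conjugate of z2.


Conjugate of z2 = -9.7000 + 7.3000i
Numerator: (6.4000 - 7.4000i)(-9.7000 + 7.3000i) = -8.0600 + 118.5000i
Denominator: (-9.7)^2 + (-7.3)^2 = 147.38
Result = (-8.0600 + 118.5000i)/147.38

-0.0547 + 0.8040i


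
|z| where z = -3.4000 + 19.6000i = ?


|z| = sqrt((-3.4)^2 + 19.6^2) = sqrt(11.56 + 384.16) = sqrt(395.72) = 19.8927

|z| = 19.8927


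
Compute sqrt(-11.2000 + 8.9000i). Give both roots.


|z| = sqrt(125.44+79.21) = 14.3056
sqrt((|z|+a)/2) = sqrt((14.3056+(-11.2))/2) = sqrt(1.5528) = 1.2461
sqrt((|z|-a)/2) = sqrt((14.3056-(-11.2))/2) = sqrt(12.7528) = 3.5711

±(1.2461 + 3.5711i) i.e. 1.2461 + 3.5711i and -1.2461 - 3.5711i


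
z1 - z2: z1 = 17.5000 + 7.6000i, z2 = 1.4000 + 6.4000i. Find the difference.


Real: 17.5 - 1.4 = 16.1
Imag: 7.6 - 6.4 = 1.2

16.1000 + 1.2000i


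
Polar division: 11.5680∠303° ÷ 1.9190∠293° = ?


r = 11.5680 / 1.9190 = 6.0281
theta = 303° - 293° = 10° = 10° (mod 360)

6.0281 cis(10°)


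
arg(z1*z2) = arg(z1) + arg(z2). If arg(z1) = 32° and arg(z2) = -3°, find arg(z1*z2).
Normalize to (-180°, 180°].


arg(z1*z2) = 32° - 3° = 29°
Normalized to (-180°, 180°]: 29°

29°


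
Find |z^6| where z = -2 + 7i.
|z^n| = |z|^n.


|z| = sqrt(4+49) = sqrt(53) = 7.2801
|z^6| = |z|^6 = (sqrt(53))^6 = 53^3 = 148877

|z^6| = 148877


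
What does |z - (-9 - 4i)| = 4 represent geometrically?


|z - z0| = r is a circle with center z0 and radius r.
Center = (-9, -4), radius = 4

Circle with center (-9, -4) and radius 4


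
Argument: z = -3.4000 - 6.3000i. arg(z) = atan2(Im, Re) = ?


Re = -3.4, Im = -6.3
arg = atan2(-6.3, -3.4) = -118.3550 degrees

arg(z) = -118.3550 degrees


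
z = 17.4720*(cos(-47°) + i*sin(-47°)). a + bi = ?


a = 17.4720*cos(-47°) = 17.4720*0.682 = 11.9159
b = 17.4720*sin(-47°) = 17.4720*(-0.731354) = -12.7782

11.9159 - 12.7782i


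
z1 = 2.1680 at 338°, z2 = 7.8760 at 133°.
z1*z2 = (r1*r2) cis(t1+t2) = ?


r = 2.1680 * 7.8760 = 17.0752
theta = 338° + 133° = 471° = 111° (mod 360)

17.0752 cis(111°)


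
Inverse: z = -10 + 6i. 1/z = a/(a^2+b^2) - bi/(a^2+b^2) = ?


|z|^2 = 100+36 = 136
1/z = (-10 - 6i)/136

1/z = -0.0735 - 0.0441i


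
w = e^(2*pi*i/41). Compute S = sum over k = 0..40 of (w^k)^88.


The roots are w_k = w^k with w = e^(2*pi*i/41), and (w^k)^88 = (w^88)^k.
So S = 1 + u + u^2 + ... + u^(40) with u = w^88.
88 = 2*41 + 6, so 88 is not a multiple of 41: u = (w^41)^2 * w^6 = w^6 ≠ 1 (w is a primitive 41th root), while u^41 = (w^41)^88 = 1.
Geometric series: S = (1 - u^41)/(1 - u) = (1 - 1)/(1 - u) = 0

S = 0


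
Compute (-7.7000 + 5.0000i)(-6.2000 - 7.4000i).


Real = -7.7*(-6.2) - 5*(-7.4) = 47.74 - (-37) = 84.74
Imag = -7.7*(-7.4) - (6.2)*5 = 56.98 - (31) = 25.98

84.7400 + 25.9800i


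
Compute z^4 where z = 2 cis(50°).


r^4 = 2^4 = 16
n*theta = 4*50° = 200° = 200° (mod 360)
a = 16*cos(200°) = -15.0351
b = 16*sin(200°) = -5.4723

16 cis(200°) = -15.0351 - 5.4723i


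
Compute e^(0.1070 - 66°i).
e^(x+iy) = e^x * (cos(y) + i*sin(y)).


e^0.1070 = 1.1129
cos(-66°) = 0.40674
sin(-66°) = -0.91355
Real = 1.1129*0.40674 = 0.4527
Imag = 1.1129*(-0.91355) = -1.0167

0.4527 - 1.0167i


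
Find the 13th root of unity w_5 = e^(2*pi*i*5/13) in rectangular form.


Angle = 360*5/13 = 138.4615°
a = cos(138.4615°) = -0.7485
b = sin(138.4615°) = 0.6631

-0.7485 + 0.6631i


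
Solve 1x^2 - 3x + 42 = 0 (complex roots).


disc = (-3)^2 - 4*1*42 = 9 - 168 = -159
sqrt(|disc|) = sqrt(159) = 12.6095
Real part = 3/(2*1) = 1.5000
Imag part = 12.6095/(2*1) = 6.3048

1.5000 ± 6.3048i


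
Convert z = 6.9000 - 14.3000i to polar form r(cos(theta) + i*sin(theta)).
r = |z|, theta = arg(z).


r = sqrt(47.61+204.49) = sqrt(252.1) = 15.8777
theta = atan2(-14.3, 6.9) = -64.2419 degrees

r = 15.8777, theta = -64.2419 degrees


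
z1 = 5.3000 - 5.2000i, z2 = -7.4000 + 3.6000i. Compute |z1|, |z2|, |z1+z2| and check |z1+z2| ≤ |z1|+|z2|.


|z1| = sqrt(5.3^2 + (-5.2)^2) = sqrt(55.13) = 7.4250
|z2| = sqrt((-7.4)^2 + 3.6^2) = sqrt(67.72) = 8.2292
z1+z2 = -2.1000 - 1.6000i
|z1+z2| = sqrt(6.97) = 2.6401
|z1|+|z2| = 7.4250 + 8.2292 = 15.6542

|z1+z2| = 2.6401 ≤ |z1|+|z2| = 15.6542 (verified)


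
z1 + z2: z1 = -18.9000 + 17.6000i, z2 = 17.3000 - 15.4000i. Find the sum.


Real: -18.9 + 17.3 = -1.6
Imag: 17.6 - 15.4 = 2.2

-1.6000 + 2.2000i


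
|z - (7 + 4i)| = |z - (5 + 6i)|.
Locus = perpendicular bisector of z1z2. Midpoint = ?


Equal distances means the locus is the perpendicular bisector of z1 and z2.
Midpoint = ((7+5)/2, (4+6)/2) = (6.0000, 5.0000)

Perpendicular bisector through (6.0000, 5.0000)


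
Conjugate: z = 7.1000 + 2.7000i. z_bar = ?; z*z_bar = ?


z_bar = 7.1000 - 2.7000i
z*z_bar = 7.1^2 + 2.7^2 = 50.41 + 7.29 = 57.7

z_bar = 7.1000 - 2.7000i, z*z_bar = 57.7


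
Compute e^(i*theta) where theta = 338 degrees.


cos(338°) = 0.9272
sin(338°) = -0.3746

e^(i*338°) = 0.9272 - 0.3746i


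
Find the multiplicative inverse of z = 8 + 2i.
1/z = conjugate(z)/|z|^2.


|z|^2 = 64+4 = 68
1/z = (8 - 2i)/68

1/z = 0.1176 - 0.0294i


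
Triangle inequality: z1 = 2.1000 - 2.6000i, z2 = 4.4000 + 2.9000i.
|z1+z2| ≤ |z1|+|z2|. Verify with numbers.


|z1| = sqrt(2.1^2 + (-2.6)^2) = sqrt(11.17) = 3.3422
|z2| = sqrt(4.4^2 + 2.9^2) = sqrt(27.77) = 5.2697
z1+z2 = 6.5000 + 0.3000i
|z1+z2| = sqrt(42.34) = 6.5069
|z1|+|z2| = 3.3422 + 5.2697 = 8.6119

|z1+z2| = 6.5069 ≤ |z1|+|z2| = 8.6119 (verified)


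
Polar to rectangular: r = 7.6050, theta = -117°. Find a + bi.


a = 7.6050*cos(-117°) = 7.6050*(-0.45399) = -3.4526
b = 7.6050*sin(-117°) = 7.6050*(-0.891) = -6.7761

-3.4526 - 6.7761i


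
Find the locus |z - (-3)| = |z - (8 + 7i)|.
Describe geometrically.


Equal distances means the locus is the perpendicular bisector of z1 and z2.
Midpoint = ((-3+8)/2, (0+7)/2) = (2.5000, 3.5000)

Perpendicular bisector through (2.5000, 3.5000)


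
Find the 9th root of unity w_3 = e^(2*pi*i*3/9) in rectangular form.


Angle = 360*3/9 = 120°
a = cos(120°) = -0.5000
b = sin(120°) = 0.8660

-0.5000 + 0.8660i


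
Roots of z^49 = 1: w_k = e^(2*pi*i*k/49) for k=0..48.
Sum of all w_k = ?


The sum of all 49th roots of unity is 0.
Geometric series: (1 - w^49)/(1 - w) = (1-1)/(1-w) = 0 since w^49 = 1, w ≠ 1.
Alternatively: coefficient of z^48 in z^49 - 1 is 0.

0


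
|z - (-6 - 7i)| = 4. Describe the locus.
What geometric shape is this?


|z - z0| = r is a circle with center z0 and radius r.
Center = (-6, -7), radius = 4

Circle with center (-6, -7) and radius 4


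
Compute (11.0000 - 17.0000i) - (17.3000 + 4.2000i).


Real: 11 - 17.3 = -6.3
Imag: -17 - 4.2 = -21.2

-6.3000 - 21.2000i


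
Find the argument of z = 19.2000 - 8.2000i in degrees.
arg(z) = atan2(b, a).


Re = 19.2, Im = -8.2
arg = atan2(-8.2, 19.2) = -23.1265 degrees

arg(z) = -23.1265 degrees


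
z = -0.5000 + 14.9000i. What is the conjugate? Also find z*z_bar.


z_bar = -0.5000 - 14.9000i
z*z_bar = (-0.5)^2 + 14.9^2 = 0.25 + 222.01 = 222.26

z_bar = -0.5000 - 14.9000i, z*z_bar = 222.26


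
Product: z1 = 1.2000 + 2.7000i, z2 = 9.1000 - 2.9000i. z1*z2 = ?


Real = 1.2*9.1 - 2.7*(-2.9) = 10.92 - (-7.83) = 18.75
Imag = 1.2*(-2.9) + 9.1*2.7 = -3.48 + 24.57 = 21.09

18.7500 + 21.0900i


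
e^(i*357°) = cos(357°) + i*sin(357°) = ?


cos(357°) = 0.9986
sin(357°) = -0.0523

e^(i*357°) = 0.9986 - 0.0523i


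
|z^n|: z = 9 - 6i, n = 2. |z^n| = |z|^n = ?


|z| = sqrt(81+36) = sqrt(117) = 10.8167
|z^2| = |z|^2 = (sqrt(117))^2 = 117

|z^2| = 117


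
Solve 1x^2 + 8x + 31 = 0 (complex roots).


disc = 8^2 - 4*1*31 = 64 - 124 = -60
sqrt(|disc|) = sqrt(60) = 7.7460
Real part = -8/(2*1) = -4.0000
Imag part = 7.7460/(2*1) = 3.8730

-4.0000 ± 3.8730i


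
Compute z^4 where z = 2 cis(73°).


r^4 = 2^4 = 16
n*theta = 4*73° = 292° = 292° (mod 360)
a = 16*cos(292°) = 5.9937
b = 16*sin(292°) = -14.8349

16 cis(292°) = 5.9937 - 14.8349i


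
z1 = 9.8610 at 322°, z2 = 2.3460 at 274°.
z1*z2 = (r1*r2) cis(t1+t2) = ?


r = 9.8610 * 2.3460 = 23.1339
theta = 322° + 274° = 596° = 236° (mod 360)

23.1339 cis(236°)


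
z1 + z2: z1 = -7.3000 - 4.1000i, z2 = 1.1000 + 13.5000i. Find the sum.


Real: -7.3 + 1.1 = -6.2
Imag: -4.1 + 13.5 = 9.4

-6.2000 + 9.4000i


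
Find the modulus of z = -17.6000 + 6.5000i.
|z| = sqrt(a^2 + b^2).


|z| = sqrt((-17.6)^2 + 6.5^2) = sqrt(309.76 + 42.25) = sqrt(352.01) = 18.7619

|z| = 18.7619


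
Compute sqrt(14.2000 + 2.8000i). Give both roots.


|z| = sqrt(201.64+7.84) = 14.4734
sqrt((|z|+a)/2) = sqrt((14.4734+14.2)/2) = sqrt(14.3367) = 3.7864
sqrt((|z|-a)/2) = sqrt((14.4734-14.2)/2) = sqrt(0.1367) = 0.3697

±(3.7864 + 0.3697i) i.e. 3.7864 + 0.3697i and -3.7864 - 0.3697i


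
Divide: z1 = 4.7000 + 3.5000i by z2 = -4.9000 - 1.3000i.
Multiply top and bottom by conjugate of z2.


Conjugate of z2 = -4.9000 + 1.3000i
Numerator: (4.7000 + 3.5000i)(-4.9000 + 1.3000i) = -27.5800 - 11.0400i
Denominator: (-4.9)^2 + (-1.3)^2 = 25.7
Result = (-27.5800 - 11.0400i)/25.7

-1.0732 - 0.4296i


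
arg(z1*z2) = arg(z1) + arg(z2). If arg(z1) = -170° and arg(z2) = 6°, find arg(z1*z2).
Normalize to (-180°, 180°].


arg(z1*z2) = -170° + 6° = -164°
Normalized to (-180°, 180°]: -164°

-164°


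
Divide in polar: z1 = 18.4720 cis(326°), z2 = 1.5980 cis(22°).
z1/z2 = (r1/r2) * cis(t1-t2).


r = 18.4720 / 1.5980 = 11.5594
theta = 326° - 22° = 304° = 304° (mod 360)

11.5594 cis(304°)


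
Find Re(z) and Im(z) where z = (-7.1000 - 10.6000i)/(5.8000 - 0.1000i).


Multiply by conjugate: (-7.1000 - 10.6000i)(5.8000 + 0.1000i) / (5.8^2 + (-0.1)^2)
Numerator real = -7.1*5.8 - (10.6)*(-0.1) = -40.12
Numerator imag = -10.6*5.8 - (-7.1)*(-0.1) = -62.19
Denominator = 33.65
Re(z) = -40.12/33.65 = -1.1923
Im(z) = -62.19/33.65 = -1.8481

Re(z) = -1.1923, Im(z) = -1.8481


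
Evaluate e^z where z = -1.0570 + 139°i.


e^-1.0570 = 0.3475
cos(139°) = -0.7547
sin(139°) = 0.6561
Real = 0.3475*(-0.7547) = -0.2623
Imag = 0.3475*0.6561 = 0.2280

-0.2623 + 0.2280i


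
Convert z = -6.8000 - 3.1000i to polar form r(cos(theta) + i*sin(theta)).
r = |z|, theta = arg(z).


r = sqrt(46.24+9.61) = sqrt(55.85) = 7.4733
theta = atan2(-3.1, -6.8) = -155.4926 degrees

r = 7.4733, theta = -155.4926 degrees


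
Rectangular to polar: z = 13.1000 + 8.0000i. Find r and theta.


r = sqrt(171.61+64) = sqrt(235.61) = 15.3496
theta = atan2(8, 13.1) = 31.4119 degrees

r = 15.3496, theta = 31.4119 degrees


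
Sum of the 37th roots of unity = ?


The sum of all 37th roots of unity is 0.
Geometric series: (1 - w^37)/(1 - w) = (1-1)/(1-w) = 0 since w^37 = 1, w ≠ 1.
Alternatively: coefficient of z^36 in z^37 - 1 is 0.

0


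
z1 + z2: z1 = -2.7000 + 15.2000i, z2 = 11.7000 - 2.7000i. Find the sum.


Real: -2.7 + 11.7 = 9
Imag: 15.2 - 2.7 = 12.5

9.0000 + 12.5000i


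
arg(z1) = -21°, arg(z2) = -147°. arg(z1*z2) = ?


arg(z1*z2) = -21° - 147° = -168°
Normalized to (-180°, 180°]: -168°

-168°


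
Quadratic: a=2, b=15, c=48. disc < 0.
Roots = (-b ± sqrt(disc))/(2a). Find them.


disc = 15^2 - 4*2*48 = 225 - 384 = -159
sqrt(|disc|) = sqrt(159) = 12.6095
Real part = -15/(2*2) = -3.7500
Imag part = 12.6095/(2*2) = 3.1524

-3.7500 ± 3.1524i


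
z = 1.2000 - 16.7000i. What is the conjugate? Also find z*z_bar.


z_bar = 1.2000 + 16.7000i
z*z_bar = 1.2^2 + (-16.7)^2 = 1.44 + 278.89 = 280.33

z_bar = 1.2000 + 16.7000i, z*z_bar = 280.33


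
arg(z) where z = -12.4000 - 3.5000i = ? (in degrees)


Re = -12.4, Im = -3.5
arg = atan2(-3.5, -12.4) = -164.2379 degrees

arg(z) = -164.2379 degrees


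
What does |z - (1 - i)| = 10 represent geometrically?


|z - z0| = r is a circle with center z0 and radius r.
Center = (1, -1), radius = 10

Circle with center (1, -1) and radius 10


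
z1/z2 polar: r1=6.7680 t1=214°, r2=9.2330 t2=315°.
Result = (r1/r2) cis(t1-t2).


r = 6.7680 / 9.2330 = 0.7330
theta = 214° - 315° = -101° = 259° (mod 360)

0.7330 cis(259°)


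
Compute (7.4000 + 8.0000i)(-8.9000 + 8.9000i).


Real = 7.4*(-8.9) - 8*8.9 = -65.86 - 71.2 = -137.06
Imag = 7.4*8.9 - (8.9)*8 = 65.86 - (71.2) = -5.34

-137.0600 - 5.3400i


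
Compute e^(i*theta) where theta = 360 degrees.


cos(360°) = 1.0000
sin(360°) = 0

e^(i*360°) = 1.0000 + 0i


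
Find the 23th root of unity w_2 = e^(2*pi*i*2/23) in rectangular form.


Angle = 360*2/23 = 31.3043°
a = cos(31.3043°) = 0.8544
b = sin(31.3043°) = 0.5196

0.8544 + 0.5196i


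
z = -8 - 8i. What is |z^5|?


|z| = sqrt(64+64) = sqrt(128) = 11.3137
|z^5| = |z|^5 = (sqrt(128))^5 = 128^2 * sqrt(128) = 16384*sqrt(128)

|z^5| = 16384*sqrt(128) ≈ 185363.8000


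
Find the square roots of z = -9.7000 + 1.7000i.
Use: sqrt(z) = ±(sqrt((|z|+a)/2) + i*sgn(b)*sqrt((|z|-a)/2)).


|z| = sqrt(94.09+2.89) = 9.8478
sqrt((|z|+a)/2) = sqrt((9.8478+(-9.7))/2) = sqrt(0.0739) = 0.2719
sqrt((|z|-a)/2) = sqrt((9.8478-(-9.7))/2) = sqrt(9.7739) = 3.1263

±(0.2719 + 3.1263i) i.e. 0.2719 + 3.1263i and -0.2719 - 3.1263i


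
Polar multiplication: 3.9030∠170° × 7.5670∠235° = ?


r = 3.9030 * 7.5670 = 29.5340
theta = 170° + 235° = 405° = 45° (mod 360)

29.5340 cis(45°)


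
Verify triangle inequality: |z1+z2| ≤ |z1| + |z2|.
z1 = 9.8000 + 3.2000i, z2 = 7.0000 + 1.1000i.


|z1| = sqrt(9.8^2 + 3.2^2) = sqrt(106.28) = 10.3092
|z2| = sqrt(7^2 + 1.1^2) = sqrt(50.21) = 7.0859
z1+z2 = 16.8000 + 4.3000i
|z1+z2| = sqrt(300.73) = 17.3416
|z1|+|z2| = 10.3092 + 7.0859 = 17.3951

|z1+z2| = 17.3416 ≤ |z1|+|z2| = 17.3951 (verified)


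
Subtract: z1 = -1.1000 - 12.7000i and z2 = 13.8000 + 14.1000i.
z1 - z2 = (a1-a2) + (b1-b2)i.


Real: -1.1 - 13.8 = -14.9
Imag: -12.7 - 14.1 = -26.8

-14.9000 - 26.8000i


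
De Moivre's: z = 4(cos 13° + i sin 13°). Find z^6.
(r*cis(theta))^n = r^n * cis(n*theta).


r^6 = 4^6 = 4096
n*theta = 6*13° = 78° = 78° (mod 360)
a = 4096*cos(78°) = 851.6063
b = 4096*sin(78°) = 4006.4926

4096 cis(78°) = 851.6063 + 4006.4926i


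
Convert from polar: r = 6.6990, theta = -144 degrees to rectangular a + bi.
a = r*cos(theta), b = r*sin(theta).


a = 6.6990*cos(-144°) = 6.6990*(-0.80902) = -5.4196
b = 6.6990*sin(-144°) = 6.6990*(-0.58779) = -3.9376

-5.4196 - 3.9376i


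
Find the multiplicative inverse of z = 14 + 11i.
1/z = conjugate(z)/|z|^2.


|z|^2 = 196+121 = 317
1/z = (14 - 11i)/317

1/z = 0.0442 - 0.0347i


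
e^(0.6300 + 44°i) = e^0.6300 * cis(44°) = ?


e^0.6300 = 1.8776
cos(44°) = 0.7193
sin(44°) = 0.69466
Real = 1.8776*0.7193 = 1.3506
Imag = 1.8776*0.69466 = 1.3043

1.3506 + 1.3043i


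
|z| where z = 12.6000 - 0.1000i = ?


|z| = sqrt(12.6^2 + (-0.1)^2) = sqrt(158.76 + 0.01) = sqrt(158.77) = 12.6004

|z| = 12.6004


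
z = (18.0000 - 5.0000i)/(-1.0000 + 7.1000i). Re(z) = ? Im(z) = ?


Multiply by conjugate: (18.0000 - 5.0000i)(-1.0000 - 7.1000i) / ((-1)^2 + 7.1^2)
Numerator real = 18*(-1) - (5)*7.1 = -53.5
Numerator imag = -5*(-1) - 18*7.1 = -122.8
Denominator = 51.41
Re(z) = -53.5/51.41 = -1.0407
Im(z) = -122.8/51.41 = -2.3886

Re(z) = -1.0407, Im(z) = -2.3886


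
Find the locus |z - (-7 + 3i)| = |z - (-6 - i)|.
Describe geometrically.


Equal distances means the locus is the perpendicular bisector of z1 and z2.
Midpoint = ((-7+(-6))/2, (3+(-1))/2) = (-6.5000, 1.0000)

Perpendicular bisector through (-6.5000, 1.0000)


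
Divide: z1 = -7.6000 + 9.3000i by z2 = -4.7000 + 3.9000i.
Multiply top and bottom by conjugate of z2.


Conjugate of z2 = -4.7000 - 3.9000i
Numerator: (-7.6000 + 9.3000i)(-4.7000 - 3.9000i) = 71.9900 - 14.0700i
Denominator: (-4.7)^2 + 3.9^2 = 37.3
Result = (71.9900 - 14.0700i)/37.3

1.9300 - 0.3772i


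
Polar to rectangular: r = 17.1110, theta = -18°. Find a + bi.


a = 17.1110*cos(-18°) = 17.1110*0.951057 = 16.2735
b = 17.1110*sin(-18°) = 17.1110*(-0.30902) = -5.2876

16.2735 - 5.2876i


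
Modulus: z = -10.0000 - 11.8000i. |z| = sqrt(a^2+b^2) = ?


|z| = sqrt((-10)^2 + (-11.8)^2) = sqrt(100 + 139.24) = sqrt(239.24) = 15.4674

|z| = 15.4674


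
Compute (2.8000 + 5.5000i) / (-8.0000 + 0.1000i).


Conjugate of z2 = -8.0000 - 0.1000i
Numerator: (2.8000 + 5.5000i)(-8.0000 - 0.1000i) = -21.8500 - 44.2800i
Denominator: (-8)^2 + 0.1^2 = 64.01
Result = (-21.8500 - 44.2800i)/64.01

-0.3414 - 0.6918i


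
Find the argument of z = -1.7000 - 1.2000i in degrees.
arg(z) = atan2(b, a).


Re = -1.7, Im = -1.2
arg = atan2(-1.2, -1.7) = -144.7824 degrees

arg(z) = -144.7824 degrees


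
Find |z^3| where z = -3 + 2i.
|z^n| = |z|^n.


|z| = sqrt(9+4) = sqrt(13) = 3.6056
|z^3| = |z|^3 = (sqrt(13))^3 = 13*sqrt(13)

|z^3| = 13*sqrt(13) ≈ 46.8722


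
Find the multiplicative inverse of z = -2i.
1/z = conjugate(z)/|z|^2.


|z|^2 = 0+4 = 4
1/z = (0 + 2i)/4

1/z = 0 + 0.5000i


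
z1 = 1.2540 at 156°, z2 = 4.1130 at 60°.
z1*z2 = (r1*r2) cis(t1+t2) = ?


r = 1.2540 * 4.1130 = 5.1577
theta = 156° + 60° = 216° = 216° (mod 360)

5.1577 cis(216°)


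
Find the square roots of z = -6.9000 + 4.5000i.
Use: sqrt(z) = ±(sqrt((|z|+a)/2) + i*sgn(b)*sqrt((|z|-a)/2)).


|z| = sqrt(47.61+20.25) = 8.2377
sqrt((|z|+a)/2) = sqrt((8.2377+(-6.9))/2) = sqrt(0.6689) = 0.8178
sqrt((|z|-a)/2) = sqrt((8.2377-(-6.9))/2) = sqrt(7.5689) = 2.7512

±(0.8178 + 2.7512i) i.e. 0.8178 + 2.7512i and -0.8178 - 2.7512i


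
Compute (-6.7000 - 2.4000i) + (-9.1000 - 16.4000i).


Real: -6.7 - 9.1 = -15.8
Imag: -2.4 - 16.4 = -18.8

-15.8000 - 18.8000i


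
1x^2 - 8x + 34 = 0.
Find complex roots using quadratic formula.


disc = (-8)^2 - 4*1*34 = 64 - 136 = -72
sqrt(|disc|) = sqrt(72) = 8.4853
Real part = 8/(2*1) = 4.0000
Imag part = 8.4853/(2*1) = 4.2426

4.0000 ± 4.2426i


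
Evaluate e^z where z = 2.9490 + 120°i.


e^2.9490 = 19.08686
cos(120°) = -0.5
sin(120°) = 0.866025
Real = 19.08686*(-0.5) = -9.5434
Imag = 19.08686*0.866025 = 16.5297

-9.5434 + 16.5297i


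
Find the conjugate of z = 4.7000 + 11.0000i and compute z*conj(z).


z_bar = 4.7000 - 11.0000i
z*z_bar = 4.7^2 + 11^2 = 22.09 + 121 = 143.09

z_bar = 4.7000 - 11.0000i, z*z_bar = 143.09


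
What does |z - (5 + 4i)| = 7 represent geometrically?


|z - z0| = r is a circle with center z0 and radius r.
Center = (5, 4), radius = 7

Circle with center (5, 4) and radius 7


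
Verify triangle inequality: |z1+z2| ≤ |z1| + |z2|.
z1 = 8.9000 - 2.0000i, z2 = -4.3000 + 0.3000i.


|z1| = sqrt(8.9^2 + (-2)^2) = sqrt(83.21) = 9.1220
|z2| = sqrt((-4.3)^2 + 0.3^2) = sqrt(18.58) = 4.3105
z1+z2 = 4.6000 - 1.7000i
|z1+z2| = sqrt(24.05) = 4.9041
|z1|+|z2| = 9.1220 + 4.3105 = 13.4325

|z1+z2| = 4.9041 ≤ |z1|+|z2| = 13.4325 (verified)


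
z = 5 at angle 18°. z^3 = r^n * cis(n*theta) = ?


r^3 = 5^3 = 125
n*theta = 3*18° = 54° = 54° (mod 360)
a = 125*cos(54°) = 73.4732
b = 125*sin(54°) = 101.1271

125 cis(54°) = 73.4732 + 101.1271i


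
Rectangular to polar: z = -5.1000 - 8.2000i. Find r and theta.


r = sqrt(26.01+67.24) = sqrt(93.25) = 9.6566
theta = atan2(-8.2, -5.1) = -121.8796 degrees

r = 9.6566, theta = -121.8796 degrees


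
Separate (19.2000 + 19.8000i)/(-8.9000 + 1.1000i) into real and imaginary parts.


Multiply by conjugate: (19.2000 + 19.8000i)(-8.9000 - 1.1000i) / ((-8.9)^2 + 1.1^2)
Numerator real = 19.2*(-8.9) + 19.8*1.1 = -149.1
Numerator imag = 19.8*(-8.9) - 19.2*1.1 = -197.34
Denominator = 80.42
Re(z) = -149.1/80.42 = -1.8540
Im(z) = -197.34/80.42 = -2.4539

Re(z) = -1.8540, Im(z) = -2.4539


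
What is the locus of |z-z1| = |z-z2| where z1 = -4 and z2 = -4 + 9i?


Equal distances means the locus is the perpendicular bisector of z1 and z2.
Midpoint = ((-4+(-4))/2, (0+9)/2) = (-4.0000, 4.5000)

Perpendicular bisector through (-4.0000, 4.5000)


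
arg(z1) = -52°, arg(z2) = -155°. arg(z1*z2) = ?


arg(z1*z2) = -52° - 155° = -207°
Normalized to (-180°, 180°]: 153°

153°


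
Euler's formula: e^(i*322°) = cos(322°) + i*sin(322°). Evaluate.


cos(322°) = 0.7880
sin(322°) = -0.6157

e^(i*322°) = 0.7880 - 0.6157i


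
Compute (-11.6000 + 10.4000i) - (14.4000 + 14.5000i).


Real: -11.6 - 14.4 = -26
Imag: 10.4 - 14.5 = -4.1

-26.0000 - 4.1000i


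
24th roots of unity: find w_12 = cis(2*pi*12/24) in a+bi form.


Angle = 360*12/24 = 180°
a = cos(180°) = -1.0000
b = sin(180°) = 0

-1.0000 + 0i


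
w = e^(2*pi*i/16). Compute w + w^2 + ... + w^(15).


With w = e^(2*pi*i/16), all 16 of the 16th roots of unity w^0 = 1, w, ..., w^(15) sum to 0: 1 + w + ... + w^(15) = (1 - w^16)/(1 - w) = 0 since w^16 = 1, w ≠ 1.
Removing the root 1: w + w^2 + ... + w^(15) = 0 - 1 = -1

Sum = -1


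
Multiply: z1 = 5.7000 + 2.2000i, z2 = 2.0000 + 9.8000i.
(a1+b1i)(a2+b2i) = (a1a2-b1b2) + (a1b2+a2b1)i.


Real = 5.7*2 - 2.2*9.8 = 11.4 - 21.56 = -10.16
Imag = 5.7*9.8 + 2*2.2 = 55.86 + 4.4 = 60.26

-10.1600 + 60.2600i


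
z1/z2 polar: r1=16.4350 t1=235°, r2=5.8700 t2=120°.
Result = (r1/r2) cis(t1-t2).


r = 16.4350 / 5.8700 = 2.7998
theta = 235° - 120° = 115° = 115° (mod 360)

2.7998 cis(115°)


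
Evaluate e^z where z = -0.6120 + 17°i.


e^-0.6120 = 0.54227
cos(17°) = 0.9563
sin(17°) = 0.29237
Real = 0.54227*0.9563 = 0.5186
Imag = 0.54227*0.29237 = 0.1585

0.5186 + 0.1585i


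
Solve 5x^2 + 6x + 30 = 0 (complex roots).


disc = 6^2 - 4*5*30 = 36 - 600 = -564
sqrt(|disc|) = sqrt(564) = 23.7487
Real part = -6/(2*5) = -0.6000
Imag part = 23.7487/(2*5) = 2.3749

-0.6000 ± 2.3749i


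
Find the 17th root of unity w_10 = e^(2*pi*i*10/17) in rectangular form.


Angle = 360*10/17 = 211.7647°
a = cos(211.7647°) = -0.8502
b = sin(211.7647°) = -0.5264

-0.8502 - 0.5264i


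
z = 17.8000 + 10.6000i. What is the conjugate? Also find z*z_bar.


z_bar = 17.8000 - 10.6000i
z*z_bar = 17.8^2 + 10.6^2 = 316.84 + 112.36 = 429.2

z_bar = 17.8000 - 10.6000i, z*z_bar = 429.2


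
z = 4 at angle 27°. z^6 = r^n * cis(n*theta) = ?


r^6 = 4^6 = 4096
n*theta = 6*27° = 162° = 162° (mod 360)
a = 4096*cos(162°) = -3895.5275
b = 4096*sin(162°) = 1265.7336

4096 cis(162°) = -3895.5275 + 1265.7336i
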